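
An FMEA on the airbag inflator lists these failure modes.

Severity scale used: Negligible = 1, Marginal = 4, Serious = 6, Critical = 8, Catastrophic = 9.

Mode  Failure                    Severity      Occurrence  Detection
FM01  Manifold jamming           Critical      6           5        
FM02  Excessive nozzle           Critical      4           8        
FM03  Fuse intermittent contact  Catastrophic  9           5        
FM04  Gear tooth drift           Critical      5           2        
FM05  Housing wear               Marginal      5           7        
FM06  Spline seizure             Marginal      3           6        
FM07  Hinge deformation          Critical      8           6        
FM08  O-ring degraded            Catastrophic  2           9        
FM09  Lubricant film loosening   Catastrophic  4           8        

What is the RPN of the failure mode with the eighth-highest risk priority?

RPN = Severity × Occurrence × Detection:
  FM01: 8 × 6 × 5 = 240
  FM02: 8 × 4 × 8 = 256
  FM03: 9 × 9 × 5 = 405
  FM04: 8 × 5 × 2 = 80
  FM05: 4 × 5 × 7 = 140
  FM06: 4 × 3 × 6 = 72
  FM07: 8 × 8 × 6 = 384
  FM08: 9 × 2 × 9 = 162
  FM09: 9 × 4 × 8 = 288
Sorted descending: 405, 384, 288, 256, 240, 162, 140, 80, 72.
The eighth-highest RPN is 80 (FM04).

80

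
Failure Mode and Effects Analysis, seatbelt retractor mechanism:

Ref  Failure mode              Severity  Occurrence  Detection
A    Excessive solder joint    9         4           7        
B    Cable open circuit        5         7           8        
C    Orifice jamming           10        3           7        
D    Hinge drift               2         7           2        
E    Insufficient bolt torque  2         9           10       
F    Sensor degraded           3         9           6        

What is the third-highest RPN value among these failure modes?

210

RPN = Severity × Occurrence × Detection:
  A: 9 × 4 × 7 = 252
  B: 5 × 7 × 8 = 280
  C: 10 × 3 × 7 = 210
  D: 2 × 7 × 2 = 28
  E: 2 × 9 × 10 = 180
  F: 3 × 9 × 6 = 162
Sorted descending: 280, 252, 210, 180, 162, 28.
The third-highest RPN is 210 (C).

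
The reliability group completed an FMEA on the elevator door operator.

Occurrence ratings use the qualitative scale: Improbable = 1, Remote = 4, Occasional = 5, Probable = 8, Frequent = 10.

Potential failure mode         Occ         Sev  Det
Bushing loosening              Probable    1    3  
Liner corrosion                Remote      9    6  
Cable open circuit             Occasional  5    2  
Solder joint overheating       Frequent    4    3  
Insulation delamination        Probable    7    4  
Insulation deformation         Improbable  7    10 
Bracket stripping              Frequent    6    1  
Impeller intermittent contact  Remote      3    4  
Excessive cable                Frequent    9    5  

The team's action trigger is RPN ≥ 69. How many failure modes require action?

RPN = Severity × Occurrence × Detection:
  Bushing loosening: 1 × 8 × 3 = 24
  Liner corrosion: 9 × 4 × 6 = 216
  Cable open circuit: 5 × 5 × 2 = 50
  Solder joint overheating: 4 × 10 × 3 = 120
  Insulation delamination: 7 × 8 × 4 = 224
  Insulation deformation: 7 × 1 × 10 = 70
  Bracket stripping: 6 × 10 × 1 = 60
  Impeller intermittent contact: 3 × 4 × 4 = 48
  Excessive cable: 9 × 10 × 5 = 450
Modes with RPN ≥ 69: Liner corrosion (216), Solder joint overheating (120), Insulation delamination (224), Insulation deformation (70), Excessive cable (450) → 5.

5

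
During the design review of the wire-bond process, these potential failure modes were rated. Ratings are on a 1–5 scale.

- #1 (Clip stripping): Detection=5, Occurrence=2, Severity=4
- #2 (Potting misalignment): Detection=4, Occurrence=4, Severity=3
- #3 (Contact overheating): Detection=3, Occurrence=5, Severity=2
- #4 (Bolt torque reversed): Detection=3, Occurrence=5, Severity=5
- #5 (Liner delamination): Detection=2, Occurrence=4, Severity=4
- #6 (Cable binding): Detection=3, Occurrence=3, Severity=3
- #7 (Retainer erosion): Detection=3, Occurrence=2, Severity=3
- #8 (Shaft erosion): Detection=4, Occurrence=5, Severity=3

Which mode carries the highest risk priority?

RPN = Severity × Occurrence × Detection:
  #1: 4 × 2 × 5 = 40
  #2: 3 × 4 × 4 = 48
  #3: 2 × 5 × 3 = 30
  #4: 5 × 5 × 3 = 75
  #5: 4 × 4 × 2 = 32
  #6: 3 × 3 × 3 = 27
  #7: 3 × 2 × 3 = 18
  #8: 3 × 5 × 4 = 60
Highest RPN is 75 → #4.

#4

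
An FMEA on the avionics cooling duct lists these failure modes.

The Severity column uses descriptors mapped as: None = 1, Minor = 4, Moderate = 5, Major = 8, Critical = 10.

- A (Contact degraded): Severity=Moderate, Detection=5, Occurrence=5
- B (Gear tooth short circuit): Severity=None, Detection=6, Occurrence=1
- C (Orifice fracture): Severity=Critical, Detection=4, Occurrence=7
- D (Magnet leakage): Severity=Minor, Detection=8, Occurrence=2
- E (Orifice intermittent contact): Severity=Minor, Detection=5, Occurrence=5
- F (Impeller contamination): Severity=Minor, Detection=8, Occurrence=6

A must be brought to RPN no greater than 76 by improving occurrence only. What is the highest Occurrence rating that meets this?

3

A: S=5, O=5, D=5 → current RPN = 125.
Fixed product = 25. Need 25 × O ≤ 76, so O ≤ 76/25 = 3.04.
Maximum integer Occurrence rating = 3 (gives RPN 75; O=4 would give 100 > 76).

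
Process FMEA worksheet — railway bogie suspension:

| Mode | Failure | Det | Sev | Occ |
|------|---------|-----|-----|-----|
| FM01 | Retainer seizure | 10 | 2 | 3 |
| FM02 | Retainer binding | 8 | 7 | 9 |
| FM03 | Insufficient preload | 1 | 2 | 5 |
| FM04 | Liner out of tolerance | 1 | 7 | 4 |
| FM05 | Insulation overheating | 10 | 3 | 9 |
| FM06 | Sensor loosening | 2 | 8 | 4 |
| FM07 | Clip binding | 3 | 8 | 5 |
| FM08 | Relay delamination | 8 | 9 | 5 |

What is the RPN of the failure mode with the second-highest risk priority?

360

RPN = Severity × Occurrence × Detection:
  FM01: 2 × 3 × 10 = 60
  FM02: 7 × 9 × 8 = 504
  FM03: 2 × 5 × 1 = 10
  FM04: 7 × 4 × 1 = 28
  FM05: 3 × 9 × 10 = 270
  FM06: 8 × 4 × 2 = 64
  FM07: 8 × 5 × 3 = 120
  FM08: 9 × 5 × 8 = 360
Sorted descending: 504, 360, 270, 120, 64, 60, 28, 10.
The second-highest RPN is 360 (FM08).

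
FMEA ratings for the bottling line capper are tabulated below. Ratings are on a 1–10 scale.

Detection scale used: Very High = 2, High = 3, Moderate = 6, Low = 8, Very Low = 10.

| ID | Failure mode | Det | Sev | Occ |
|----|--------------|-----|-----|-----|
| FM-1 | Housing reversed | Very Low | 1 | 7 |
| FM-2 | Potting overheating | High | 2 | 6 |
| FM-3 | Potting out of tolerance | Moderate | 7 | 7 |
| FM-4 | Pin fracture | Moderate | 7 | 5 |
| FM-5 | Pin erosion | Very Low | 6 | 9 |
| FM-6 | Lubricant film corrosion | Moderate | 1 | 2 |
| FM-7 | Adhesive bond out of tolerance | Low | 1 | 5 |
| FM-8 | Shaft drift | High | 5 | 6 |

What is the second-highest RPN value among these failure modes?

294

RPN = Severity × Occurrence × Detection:
  FM-1: 1 × 7 × 10 = 70
  FM-2: 2 × 6 × 3 = 36
  FM-3: 7 × 7 × 6 = 294
  FM-4: 7 × 5 × 6 = 210
  FM-5: 6 × 9 × 10 = 540
  FM-6: 1 × 2 × 6 = 12
  FM-7: 1 × 5 × 8 = 40
  FM-8: 5 × 6 × 3 = 90
Sorted descending: 540, 294, 210, 90, 70, 40, 36, 12.
The second-highest RPN is 294 (FM-3).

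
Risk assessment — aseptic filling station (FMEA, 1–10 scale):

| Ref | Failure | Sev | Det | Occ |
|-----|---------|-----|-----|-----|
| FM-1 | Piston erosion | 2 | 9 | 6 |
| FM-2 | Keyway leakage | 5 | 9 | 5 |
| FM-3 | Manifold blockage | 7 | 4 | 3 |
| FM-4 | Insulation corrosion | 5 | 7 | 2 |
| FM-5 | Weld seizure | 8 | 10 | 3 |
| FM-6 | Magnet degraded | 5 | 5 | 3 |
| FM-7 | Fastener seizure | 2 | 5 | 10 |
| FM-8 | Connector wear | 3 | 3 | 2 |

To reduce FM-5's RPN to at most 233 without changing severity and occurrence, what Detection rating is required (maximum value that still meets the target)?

9

FM-5: S=8, O=3, D=10 → current RPN = 240.
Fixed product = 24. Need 24 × D ≤ 233, so D ≤ 233/24 = 9.71.
Maximum integer Detection rating = 9 (gives RPN 216; D=10 would give 240 > 233).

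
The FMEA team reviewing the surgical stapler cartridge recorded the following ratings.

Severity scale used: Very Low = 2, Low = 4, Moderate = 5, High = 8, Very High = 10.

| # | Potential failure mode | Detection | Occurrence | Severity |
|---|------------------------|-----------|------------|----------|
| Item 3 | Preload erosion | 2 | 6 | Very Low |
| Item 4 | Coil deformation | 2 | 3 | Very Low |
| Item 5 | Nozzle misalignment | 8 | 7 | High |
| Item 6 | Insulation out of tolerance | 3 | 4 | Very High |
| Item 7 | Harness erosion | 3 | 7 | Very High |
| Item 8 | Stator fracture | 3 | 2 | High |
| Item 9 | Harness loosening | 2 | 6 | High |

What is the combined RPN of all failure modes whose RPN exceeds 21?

RPN = Severity × Occurrence × Detection:
  Item 3: 2 × 6 × 2 = 24
  Item 4: 2 × 3 × 2 = 12
  Item 5: 8 × 7 × 8 = 448
  Item 6: 10 × 4 × 3 = 120
  Item 7: 10 × 7 × 3 = 210
  Item 8: 8 × 2 × 3 = 48
  Item 9: 8 × 6 × 2 = 96
RPN > 21: Item 3 (24), Item 5 (448), Item 6 (120), Item 7 (210), Item 8 (48), Item 9 (96).
Sum: 24 + 448 + 120 + 210 + 48 + 96 = 946.

946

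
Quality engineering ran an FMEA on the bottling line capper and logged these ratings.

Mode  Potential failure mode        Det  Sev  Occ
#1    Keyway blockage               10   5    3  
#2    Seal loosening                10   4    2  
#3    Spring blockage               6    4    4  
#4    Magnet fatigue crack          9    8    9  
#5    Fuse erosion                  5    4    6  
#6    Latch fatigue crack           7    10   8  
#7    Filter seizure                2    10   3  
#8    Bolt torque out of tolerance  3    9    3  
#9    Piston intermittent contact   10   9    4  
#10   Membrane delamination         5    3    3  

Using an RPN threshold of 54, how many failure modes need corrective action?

RPN = Severity × Occurrence × Detection:
  #1: 5 × 3 × 10 = 150
  #2: 4 × 2 × 10 = 80
  #3: 4 × 4 × 6 = 96
  #4: 8 × 9 × 9 = 648
  #5: 4 × 6 × 5 = 120
  #6: 10 × 8 × 7 = 560
  #7: 10 × 3 × 2 = 60
  #8: 9 × 3 × 3 = 81
  #9: 9 × 4 × 10 = 360
  #10: 3 × 3 × 5 = 45
Modes with RPN ≥ 54: #1 (150), #2 (80), #3 (96), #4 (648), #5 (120), #6 (560), #7 (60), #8 (81), #9 (360) → 9.

9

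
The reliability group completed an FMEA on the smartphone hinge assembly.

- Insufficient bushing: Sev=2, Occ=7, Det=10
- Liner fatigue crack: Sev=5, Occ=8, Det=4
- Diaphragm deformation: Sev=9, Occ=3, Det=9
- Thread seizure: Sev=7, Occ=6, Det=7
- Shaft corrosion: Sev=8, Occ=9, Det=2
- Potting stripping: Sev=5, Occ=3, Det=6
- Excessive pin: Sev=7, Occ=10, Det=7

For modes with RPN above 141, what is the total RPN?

1331

RPN = Severity × Occurrence × Detection:
  Insufficient bushing: 2 × 7 × 10 = 140
  Liner fatigue crack: 5 × 8 × 4 = 160
  Diaphragm deformation: 9 × 3 × 9 = 243
  Thread seizure: 7 × 6 × 7 = 294
  Shaft corrosion: 8 × 9 × 2 = 144
  Potting stripping: 5 × 3 × 6 = 90
  Excessive pin: 7 × 10 × 7 = 490
RPN > 141: Liner fatigue crack (160), Diaphragm deformation (243), Thread seizure (294), Shaft corrosion (144), Excessive pin (490).
Sum: 160 + 243 + 294 + 144 + 490 = 1331.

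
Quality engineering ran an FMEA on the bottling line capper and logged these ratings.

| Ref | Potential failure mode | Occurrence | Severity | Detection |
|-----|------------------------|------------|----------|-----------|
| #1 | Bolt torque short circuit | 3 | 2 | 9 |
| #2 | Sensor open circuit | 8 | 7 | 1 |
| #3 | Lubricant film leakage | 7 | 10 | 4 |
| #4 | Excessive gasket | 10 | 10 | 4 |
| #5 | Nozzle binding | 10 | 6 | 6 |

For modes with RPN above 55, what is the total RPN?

RPN = Severity × Occurrence × Detection:
  #1: 2 × 3 × 9 = 54
  #2: 7 × 8 × 1 = 56
  #3: 10 × 7 × 4 = 280
  #4: 10 × 10 × 4 = 400
  #5: 6 × 10 × 6 = 360
RPN > 55: #2 (56), #3 (280), #4 (400), #5 (360).
Sum: 56 + 280 + 400 + 360 = 1096.

1096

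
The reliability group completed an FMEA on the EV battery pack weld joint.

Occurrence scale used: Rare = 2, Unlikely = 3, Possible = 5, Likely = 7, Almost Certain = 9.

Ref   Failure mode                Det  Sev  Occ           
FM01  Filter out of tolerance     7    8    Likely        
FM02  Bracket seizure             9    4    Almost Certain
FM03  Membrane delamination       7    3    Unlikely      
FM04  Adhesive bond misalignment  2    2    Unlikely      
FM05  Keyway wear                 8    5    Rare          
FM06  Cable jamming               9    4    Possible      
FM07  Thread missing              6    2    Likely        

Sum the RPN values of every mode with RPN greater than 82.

980

RPN = Severity × Occurrence × Detection:
  FM01: 8 × 7 × 7 = 392
  FM02: 4 × 9 × 9 = 324
  FM03: 3 × 3 × 7 = 63
  FM04: 2 × 3 × 2 = 12
  FM05: 5 × 2 × 8 = 80
  FM06: 4 × 5 × 9 = 180
  FM07: 2 × 7 × 6 = 84
RPN > 82: FM01 (392), FM02 (324), FM06 (180), FM07 (84).
Sum: 392 + 324 + 180 + 84 = 980.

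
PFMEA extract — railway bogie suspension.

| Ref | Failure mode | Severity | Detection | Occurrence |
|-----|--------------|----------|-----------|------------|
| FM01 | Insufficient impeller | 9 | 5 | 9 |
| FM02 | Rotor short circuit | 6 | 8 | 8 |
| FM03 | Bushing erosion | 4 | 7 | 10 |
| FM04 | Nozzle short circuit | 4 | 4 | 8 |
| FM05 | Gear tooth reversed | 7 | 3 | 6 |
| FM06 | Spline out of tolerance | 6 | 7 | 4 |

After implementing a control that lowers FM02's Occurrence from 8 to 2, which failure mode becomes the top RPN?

RPN = Severity × Occurrence × Detection:
  FM01: 9 × 9 × 5 = 405
  FM02: 6 × 8 × 8 = 384
  FM03: 4 × 10 × 7 = 280
  FM04: 4 × 8 × 4 = 128
  FM05: 7 × 6 × 3 = 126
  FM06: 6 × 4 × 7 = 168
After action: FM02 → 6 × 2 × 8 = 96.
Revised RPNs: FM01=405, FM03=280, FM06=168, FM04=128, FM05=126, FM02=96.
Highest is now FM01 (405).

FM01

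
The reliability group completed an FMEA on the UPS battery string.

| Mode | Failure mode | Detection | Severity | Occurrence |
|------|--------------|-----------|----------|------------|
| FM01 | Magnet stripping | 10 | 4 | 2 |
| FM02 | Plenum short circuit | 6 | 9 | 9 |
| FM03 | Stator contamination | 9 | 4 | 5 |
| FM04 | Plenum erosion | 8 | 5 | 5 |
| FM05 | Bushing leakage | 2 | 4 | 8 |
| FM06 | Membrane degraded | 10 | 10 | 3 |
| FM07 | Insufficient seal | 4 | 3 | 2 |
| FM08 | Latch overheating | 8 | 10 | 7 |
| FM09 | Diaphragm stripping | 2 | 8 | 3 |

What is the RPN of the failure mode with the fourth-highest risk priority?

200

RPN = Severity × Occurrence × Detection:
  FM01: 4 × 2 × 10 = 80
  FM02: 9 × 9 × 6 = 486
  FM03: 4 × 5 × 9 = 180
  FM04: 5 × 5 × 8 = 200
  FM05: 4 × 8 × 2 = 64
  FM06: 10 × 3 × 10 = 300
  FM07: 3 × 2 × 4 = 24
  FM08: 10 × 7 × 8 = 560
  FM09: 8 × 3 × 2 = 48
Sorted descending: 560, 486, 300, 200, 180, 80, 64, 48, 24.
The fourth-highest RPN is 200 (FM04).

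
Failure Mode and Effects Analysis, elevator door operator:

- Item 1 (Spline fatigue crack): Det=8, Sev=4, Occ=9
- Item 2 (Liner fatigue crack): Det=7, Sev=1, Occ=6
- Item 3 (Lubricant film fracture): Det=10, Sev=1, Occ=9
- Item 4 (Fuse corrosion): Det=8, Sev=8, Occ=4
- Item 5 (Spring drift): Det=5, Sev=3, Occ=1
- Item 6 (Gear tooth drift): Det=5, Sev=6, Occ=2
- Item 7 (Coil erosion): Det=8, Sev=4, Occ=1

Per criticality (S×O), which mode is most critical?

Item 1

Criticality = Severity × Occurrence:
  Item 1: 4 × 9 = 36
  Item 2: 1 × 6 = 6
  Item 3: 1 × 9 = 9
  Item 4: 8 × 4 = 32
  Item 5: 3 × 1 = 3
  Item 6: 6 × 2 = 12
  Item 7: 4 × 1 = 4
Highest criticality is 36 → Item 1.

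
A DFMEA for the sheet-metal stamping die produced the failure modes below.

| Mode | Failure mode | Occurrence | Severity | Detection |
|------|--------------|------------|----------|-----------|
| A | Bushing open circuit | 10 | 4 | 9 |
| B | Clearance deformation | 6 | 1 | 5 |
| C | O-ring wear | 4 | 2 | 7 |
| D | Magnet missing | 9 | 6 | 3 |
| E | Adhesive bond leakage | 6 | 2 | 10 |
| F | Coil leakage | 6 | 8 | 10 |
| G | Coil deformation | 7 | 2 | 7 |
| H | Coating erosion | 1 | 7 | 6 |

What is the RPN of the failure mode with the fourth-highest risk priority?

RPN = Severity × Occurrence × Detection:
  A: 4 × 10 × 9 = 360
  B: 1 × 6 × 5 = 30
  C: 2 × 4 × 7 = 56
  D: 6 × 9 × 3 = 162
  E: 2 × 6 × 10 = 120
  F: 8 × 6 × 10 = 480
  G: 2 × 7 × 7 = 98
  H: 7 × 1 × 6 = 42
Sorted descending: 480, 360, 162, 120, 98, 56, 42, 30.
The fourth-highest RPN is 120 (E).

120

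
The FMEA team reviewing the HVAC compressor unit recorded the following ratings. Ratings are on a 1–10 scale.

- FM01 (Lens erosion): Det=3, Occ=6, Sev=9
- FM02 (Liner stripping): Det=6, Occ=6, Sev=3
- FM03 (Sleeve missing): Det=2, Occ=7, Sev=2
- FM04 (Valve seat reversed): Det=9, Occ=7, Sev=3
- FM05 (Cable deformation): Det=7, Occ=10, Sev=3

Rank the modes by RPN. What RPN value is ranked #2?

189

RPN = Severity × Occurrence × Detection:
  FM01: 9 × 6 × 3 = 162
  FM02: 3 × 6 × 6 = 108
  FM03: 2 × 7 × 2 = 28
  FM04: 3 × 7 × 9 = 189
  FM05: 3 × 10 × 7 = 210
Sorted descending: 210, 189, 162, 108, 28.
The second-highest RPN is 189 (FM04).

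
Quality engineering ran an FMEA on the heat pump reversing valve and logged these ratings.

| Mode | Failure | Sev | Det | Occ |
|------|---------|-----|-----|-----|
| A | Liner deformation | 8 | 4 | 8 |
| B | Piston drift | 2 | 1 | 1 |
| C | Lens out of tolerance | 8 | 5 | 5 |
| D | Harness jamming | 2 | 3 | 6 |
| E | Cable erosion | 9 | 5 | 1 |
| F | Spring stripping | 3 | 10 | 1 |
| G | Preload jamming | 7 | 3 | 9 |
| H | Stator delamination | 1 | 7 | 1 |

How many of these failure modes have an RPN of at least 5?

RPN = Severity × Occurrence × Detection:
  A: 8 × 8 × 4 = 256
  B: 2 × 1 × 1 = 2
  C: 8 × 5 × 5 = 200
  D: 2 × 6 × 3 = 36
  E: 9 × 1 × 5 = 45
  F: 3 × 1 × 10 = 30
  G: 7 × 9 × 3 = 189
  H: 1 × 1 × 7 = 7
Modes with RPN ≥ 5: A (256), C (200), D (36), E (45), F (30), G (189), H (7) → 7.

7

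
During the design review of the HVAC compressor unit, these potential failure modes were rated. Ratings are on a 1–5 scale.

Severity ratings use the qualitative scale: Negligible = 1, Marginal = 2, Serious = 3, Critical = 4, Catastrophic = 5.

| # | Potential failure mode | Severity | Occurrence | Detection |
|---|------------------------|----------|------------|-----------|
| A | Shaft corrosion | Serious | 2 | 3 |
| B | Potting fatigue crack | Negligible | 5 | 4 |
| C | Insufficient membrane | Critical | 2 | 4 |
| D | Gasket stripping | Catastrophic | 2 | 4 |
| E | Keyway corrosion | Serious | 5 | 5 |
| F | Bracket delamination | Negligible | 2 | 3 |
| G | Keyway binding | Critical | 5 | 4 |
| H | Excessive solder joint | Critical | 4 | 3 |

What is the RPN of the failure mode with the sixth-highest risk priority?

RPN = Severity × Occurrence × Detection:
  A: 3 × 2 × 3 = 18
  B: 1 × 5 × 4 = 20
  C: 4 × 2 × 4 = 32
  D: 5 × 2 × 4 = 40
  E: 3 × 5 × 5 = 75
  F: 1 × 2 × 3 = 6
  G: 4 × 5 × 4 = 80
  H: 4 × 4 × 3 = 48
Sorted descending: 80, 75, 48, 40, 32, 20, 18, 6.
The sixth-highest RPN is 20 (B).

20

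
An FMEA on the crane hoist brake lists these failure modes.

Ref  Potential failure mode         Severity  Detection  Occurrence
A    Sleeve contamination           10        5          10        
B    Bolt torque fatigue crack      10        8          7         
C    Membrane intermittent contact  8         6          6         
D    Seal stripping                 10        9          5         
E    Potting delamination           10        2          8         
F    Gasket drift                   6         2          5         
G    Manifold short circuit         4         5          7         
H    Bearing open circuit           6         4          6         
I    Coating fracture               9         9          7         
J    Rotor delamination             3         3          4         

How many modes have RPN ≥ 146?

RPN = Severity × Occurrence × Detection:
  A: 10 × 10 × 5 = 500
  B: 10 × 7 × 8 = 560
  C: 8 × 6 × 6 = 288
  D: 10 × 5 × 9 = 450
  E: 10 × 8 × 2 = 160
  F: 6 × 5 × 2 = 60
  G: 4 × 7 × 5 = 140
  H: 6 × 6 × 4 = 144
  I: 9 × 7 × 9 = 567
  J: 3 × 4 × 3 = 36
Modes with RPN ≥ 146: A (500), B (560), C (288), D (450), E (160), I (567) → 6.

6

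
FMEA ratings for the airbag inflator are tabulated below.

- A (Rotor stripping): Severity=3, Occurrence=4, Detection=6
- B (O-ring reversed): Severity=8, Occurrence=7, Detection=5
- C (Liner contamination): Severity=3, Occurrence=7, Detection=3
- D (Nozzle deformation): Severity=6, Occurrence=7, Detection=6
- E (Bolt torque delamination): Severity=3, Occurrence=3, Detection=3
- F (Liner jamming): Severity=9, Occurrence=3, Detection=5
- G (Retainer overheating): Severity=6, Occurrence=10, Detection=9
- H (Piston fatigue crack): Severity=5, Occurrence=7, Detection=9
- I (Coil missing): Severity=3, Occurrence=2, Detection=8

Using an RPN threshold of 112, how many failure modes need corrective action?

RPN = Severity × Occurrence × Detection:
  A: 3 × 4 × 6 = 72
  B: 8 × 7 × 5 = 280
  C: 3 × 7 × 3 = 63
  D: 6 × 7 × 6 = 252
  E: 3 × 3 × 3 = 27
  F: 9 × 3 × 5 = 135
  G: 6 × 10 × 9 = 540
  H: 5 × 7 × 9 = 315
  I: 3 × 2 × 8 = 48
Modes with RPN ≥ 112: B (280), D (252), F (135), G (540), H (315) → 5.

5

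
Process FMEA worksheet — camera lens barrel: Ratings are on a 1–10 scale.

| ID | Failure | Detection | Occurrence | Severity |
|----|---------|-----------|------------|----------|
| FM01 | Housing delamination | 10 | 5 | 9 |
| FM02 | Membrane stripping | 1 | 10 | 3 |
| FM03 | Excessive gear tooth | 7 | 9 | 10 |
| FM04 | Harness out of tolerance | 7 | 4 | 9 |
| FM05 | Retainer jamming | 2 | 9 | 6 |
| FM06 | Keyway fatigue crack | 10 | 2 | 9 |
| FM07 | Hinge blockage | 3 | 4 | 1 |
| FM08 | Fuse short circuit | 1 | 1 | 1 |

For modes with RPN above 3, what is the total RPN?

1662

RPN = Severity × Occurrence × Detection:
  FM01: 9 × 5 × 10 = 450
  FM02: 3 × 10 × 1 = 30
  FM03: 10 × 9 × 7 = 630
  FM04: 9 × 4 × 7 = 252
  FM05: 6 × 9 × 2 = 108
  FM06: 9 × 2 × 10 = 180
  FM07: 1 × 4 × 3 = 12
  FM08: 1 × 1 × 1 = 1
RPN > 3: FM01 (450), FM02 (30), FM03 (630), FM04 (252), FM05 (108), FM06 (180), FM07 (12).
Sum: 450 + 30 + 630 + 252 + 108 + 180 + 12 = 1662.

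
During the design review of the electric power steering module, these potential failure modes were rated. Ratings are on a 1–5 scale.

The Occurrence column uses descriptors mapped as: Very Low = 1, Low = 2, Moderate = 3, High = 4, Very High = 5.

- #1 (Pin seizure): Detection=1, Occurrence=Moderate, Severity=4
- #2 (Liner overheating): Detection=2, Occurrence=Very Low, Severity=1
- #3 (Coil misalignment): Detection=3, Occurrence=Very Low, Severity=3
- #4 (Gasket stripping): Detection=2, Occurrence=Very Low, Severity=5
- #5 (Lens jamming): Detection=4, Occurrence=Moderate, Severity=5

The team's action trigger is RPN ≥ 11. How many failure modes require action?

RPN = Severity × Occurrence × Detection:
  #1: 4 × 3 × 1 = 12
  #2: 1 × 1 × 2 = 2
  #3: 3 × 1 × 3 = 9
  #4: 5 × 1 × 2 = 10
  #5: 5 × 3 × 4 = 60
Modes with RPN ≥ 11: #1 (12), #5 (60) → 2.

2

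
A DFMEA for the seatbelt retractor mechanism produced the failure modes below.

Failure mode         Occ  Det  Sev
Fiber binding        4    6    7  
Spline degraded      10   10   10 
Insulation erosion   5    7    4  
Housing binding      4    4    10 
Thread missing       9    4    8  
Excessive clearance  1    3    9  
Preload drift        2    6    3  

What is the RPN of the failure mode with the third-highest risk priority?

168

RPN = Severity × Occurrence × Detection:
  Fiber binding: 7 × 4 × 6 = 168
  Spline degraded: 10 × 10 × 10 = 1000
  Insulation erosion: 4 × 5 × 7 = 140
  Housing binding: 10 × 4 × 4 = 160
  Thread missing: 8 × 9 × 4 = 288
  Excessive clearance: 9 × 1 × 3 = 27
  Preload drift: 3 × 2 × 6 = 36
Sorted descending: 1000, 288, 168, 160, 140, 36, 27.
The third-highest RPN is 168 (Fiber binding).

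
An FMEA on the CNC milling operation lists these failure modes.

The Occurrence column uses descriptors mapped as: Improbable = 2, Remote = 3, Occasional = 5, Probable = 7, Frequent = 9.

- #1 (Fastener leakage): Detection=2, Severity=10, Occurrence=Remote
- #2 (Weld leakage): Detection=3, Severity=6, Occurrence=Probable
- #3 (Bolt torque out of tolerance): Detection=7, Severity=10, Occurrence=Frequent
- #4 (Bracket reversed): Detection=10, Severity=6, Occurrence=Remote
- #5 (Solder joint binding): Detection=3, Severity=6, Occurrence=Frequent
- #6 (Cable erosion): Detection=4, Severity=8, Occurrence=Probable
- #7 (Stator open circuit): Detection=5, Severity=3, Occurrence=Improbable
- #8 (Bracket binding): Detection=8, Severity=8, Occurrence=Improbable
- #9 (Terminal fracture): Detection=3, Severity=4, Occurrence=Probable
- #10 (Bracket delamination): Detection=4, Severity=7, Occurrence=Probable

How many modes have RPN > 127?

6

RPN = Severity × Occurrence × Detection:
  #1: 10 × 3 × 2 = 60
  #2: 6 × 7 × 3 = 126
  #3: 10 × 9 × 7 = 630
  #4: 6 × 3 × 10 = 180
  #5: 6 × 9 × 3 = 162
  #6: 8 × 7 × 4 = 224
  #7: 3 × 2 × 5 = 30
  #8: 8 × 2 × 8 = 128
  #9: 4 × 7 × 3 = 84
  #10: 7 × 7 × 4 = 196
Modes with RPN > 127: #3 (630), #4 (180), #5 (162), #6 (224), #8 (128), #10 (196) → 6.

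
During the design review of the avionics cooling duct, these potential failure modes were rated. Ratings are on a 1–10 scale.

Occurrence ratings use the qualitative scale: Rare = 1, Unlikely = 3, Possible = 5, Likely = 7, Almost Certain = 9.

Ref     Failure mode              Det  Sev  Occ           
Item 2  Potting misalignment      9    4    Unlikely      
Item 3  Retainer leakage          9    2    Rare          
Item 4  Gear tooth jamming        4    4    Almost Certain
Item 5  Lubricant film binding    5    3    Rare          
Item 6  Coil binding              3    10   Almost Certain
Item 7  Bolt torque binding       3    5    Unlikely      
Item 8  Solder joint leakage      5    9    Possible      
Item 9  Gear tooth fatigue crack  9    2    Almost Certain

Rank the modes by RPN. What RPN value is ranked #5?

RPN = Severity × Occurrence × Detection:
  Item 2: 4 × 3 × 9 = 108
  Item 3: 2 × 1 × 9 = 18
  Item 4: 4 × 9 × 4 = 144
  Item 5: 3 × 1 × 5 = 15
  Item 6: 10 × 9 × 3 = 270
  Item 7: 5 × 3 × 3 = 45
  Item 8: 9 × 5 × 5 = 225
  Item 9: 2 × 9 × 9 = 162
Sorted descending: 270, 225, 162, 144, 108, 45, 18, 15.
The fifth-highest RPN is 108 (Item 2).

108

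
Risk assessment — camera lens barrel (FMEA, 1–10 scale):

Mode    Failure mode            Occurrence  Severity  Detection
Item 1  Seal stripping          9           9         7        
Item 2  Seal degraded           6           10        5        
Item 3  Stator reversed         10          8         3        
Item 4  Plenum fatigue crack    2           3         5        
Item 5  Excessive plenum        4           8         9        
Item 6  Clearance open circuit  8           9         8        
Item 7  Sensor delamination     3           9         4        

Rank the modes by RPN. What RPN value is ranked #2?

567

RPN = Severity × Occurrence × Detection:
  Item 1: 9 × 9 × 7 = 567
  Item 2: 10 × 6 × 5 = 300
  Item 3: 8 × 10 × 3 = 240
  Item 4: 3 × 2 × 5 = 30
  Item 5: 8 × 4 × 9 = 288
  Item 6: 9 × 8 × 8 = 576
  Item 7: 9 × 3 × 4 = 108
Sorted descending: 576, 567, 300, 288, 240, 108, 30.
The second-highest RPN is 567 (Item 1).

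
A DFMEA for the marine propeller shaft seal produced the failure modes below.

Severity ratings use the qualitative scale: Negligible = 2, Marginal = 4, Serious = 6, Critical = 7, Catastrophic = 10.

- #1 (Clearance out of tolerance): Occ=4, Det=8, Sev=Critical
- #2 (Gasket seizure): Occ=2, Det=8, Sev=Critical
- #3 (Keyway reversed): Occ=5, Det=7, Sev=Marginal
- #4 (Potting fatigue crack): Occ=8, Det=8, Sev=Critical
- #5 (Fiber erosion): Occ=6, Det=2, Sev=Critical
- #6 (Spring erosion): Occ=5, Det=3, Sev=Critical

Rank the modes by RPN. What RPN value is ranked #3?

140

RPN = Severity × Occurrence × Detection:
  #1: 7 × 4 × 8 = 224
  #2: 7 × 2 × 8 = 112
  #3: 4 × 5 × 7 = 140
  #4: 7 × 8 × 8 = 448
  #5: 7 × 6 × 2 = 84
  #6: 7 × 5 × 3 = 105
Sorted descending: 448, 224, 140, 112, 105, 84.
The third-highest RPN is 140 (#3).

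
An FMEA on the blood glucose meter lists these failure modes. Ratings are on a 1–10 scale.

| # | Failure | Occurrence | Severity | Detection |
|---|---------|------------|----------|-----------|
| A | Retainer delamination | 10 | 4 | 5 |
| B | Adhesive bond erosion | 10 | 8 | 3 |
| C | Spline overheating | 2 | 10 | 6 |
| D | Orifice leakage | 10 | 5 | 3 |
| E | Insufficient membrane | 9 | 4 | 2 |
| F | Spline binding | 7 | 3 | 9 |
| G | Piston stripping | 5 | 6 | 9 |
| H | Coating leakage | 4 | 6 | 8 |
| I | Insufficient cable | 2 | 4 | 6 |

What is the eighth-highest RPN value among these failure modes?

72

RPN = Severity × Occurrence × Detection:
  A: 4 × 10 × 5 = 200
  B: 8 × 10 × 3 = 240
  C: 10 × 2 × 6 = 120
  D: 5 × 10 × 3 = 150
  E: 4 × 9 × 2 = 72
  F: 3 × 7 × 9 = 189
  G: 6 × 5 × 9 = 270
  H: 6 × 4 × 8 = 192
  I: 4 × 2 × 6 = 48
Sorted descending: 270, 240, 200, 192, 189, 150, 120, 72, 48.
The eighth-highest RPN is 72 (E).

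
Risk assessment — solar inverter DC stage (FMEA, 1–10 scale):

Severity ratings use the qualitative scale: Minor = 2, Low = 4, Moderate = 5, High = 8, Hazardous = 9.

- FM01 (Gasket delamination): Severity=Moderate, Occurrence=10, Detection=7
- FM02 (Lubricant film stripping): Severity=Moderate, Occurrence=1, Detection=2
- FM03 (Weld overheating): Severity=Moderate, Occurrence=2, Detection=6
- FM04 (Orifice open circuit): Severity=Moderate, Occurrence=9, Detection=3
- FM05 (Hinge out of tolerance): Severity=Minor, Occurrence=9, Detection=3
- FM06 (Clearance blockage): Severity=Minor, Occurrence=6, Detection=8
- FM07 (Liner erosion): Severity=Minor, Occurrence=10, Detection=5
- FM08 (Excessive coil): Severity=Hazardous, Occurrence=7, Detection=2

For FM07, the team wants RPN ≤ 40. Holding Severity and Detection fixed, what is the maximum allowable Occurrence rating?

4

FM07: S=2, O=10, D=5 → current RPN = 100.
Fixed product = 10. Need 10 × O ≤ 40, so O ≤ 40/10 = 4.00.
Maximum integer Occurrence rating = 4 (gives RPN 40; O=5 would give 50 > 40).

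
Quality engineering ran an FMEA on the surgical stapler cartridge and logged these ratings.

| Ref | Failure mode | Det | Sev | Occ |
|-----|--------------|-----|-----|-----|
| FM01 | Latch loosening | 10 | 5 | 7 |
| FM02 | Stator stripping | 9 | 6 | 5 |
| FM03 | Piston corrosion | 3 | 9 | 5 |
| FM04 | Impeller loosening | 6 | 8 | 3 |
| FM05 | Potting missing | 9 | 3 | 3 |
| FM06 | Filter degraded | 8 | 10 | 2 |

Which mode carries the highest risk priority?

RPN = Severity × Occurrence × Detection:
  FM01: 5 × 7 × 10 = 350
  FM02: 6 × 5 × 9 = 270
  FM03: 9 × 5 × 3 = 135
  FM04: 8 × 3 × 6 = 144
  FM05: 3 × 3 × 9 = 81
  FM06: 10 × 2 × 8 = 160
Highest RPN is 350 → FM01.

FM01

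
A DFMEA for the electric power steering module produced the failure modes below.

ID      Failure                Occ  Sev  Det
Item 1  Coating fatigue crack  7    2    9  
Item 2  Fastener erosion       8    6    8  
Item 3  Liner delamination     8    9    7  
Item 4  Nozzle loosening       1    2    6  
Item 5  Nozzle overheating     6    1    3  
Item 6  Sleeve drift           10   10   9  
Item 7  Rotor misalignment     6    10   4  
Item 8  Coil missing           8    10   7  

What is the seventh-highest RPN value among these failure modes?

18

RPN = Severity × Occurrence × Detection:
  Item 1: 2 × 7 × 9 = 126
  Item 2: 6 × 8 × 8 = 384
  Item 3: 9 × 8 × 7 = 504
  Item 4: 2 × 1 × 6 = 12
  Item 5: 1 × 6 × 3 = 18
  Item 6: 10 × 10 × 9 = 900
  Item 7: 10 × 6 × 4 = 240
  Item 8: 10 × 8 × 7 = 560
Sorted descending: 900, 560, 504, 384, 240, 126, 18, 12.
The seventh-highest RPN is 18 (Item 5).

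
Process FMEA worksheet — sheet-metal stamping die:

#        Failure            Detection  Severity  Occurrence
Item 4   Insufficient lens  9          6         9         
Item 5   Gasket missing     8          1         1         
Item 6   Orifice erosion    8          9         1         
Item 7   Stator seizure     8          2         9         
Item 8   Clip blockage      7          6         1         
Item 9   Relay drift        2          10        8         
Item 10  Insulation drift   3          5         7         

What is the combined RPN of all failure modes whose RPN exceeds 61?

967

RPN = Severity × Occurrence × Detection:
  Item 4: 6 × 9 × 9 = 486
  Item 5: 1 × 1 × 8 = 8
  Item 6: 9 × 1 × 8 = 72
  Item 7: 2 × 9 × 8 = 144
  Item 8: 6 × 1 × 7 = 42
  Item 9: 10 × 8 × 2 = 160
  Item 10: 5 × 7 × 3 = 105
RPN > 61: Item 4 (486), Item 6 (72), Item 7 (144), Item 9 (160), Item 10 (105).
Sum: 486 + 72 + 144 + 160 + 105 = 967.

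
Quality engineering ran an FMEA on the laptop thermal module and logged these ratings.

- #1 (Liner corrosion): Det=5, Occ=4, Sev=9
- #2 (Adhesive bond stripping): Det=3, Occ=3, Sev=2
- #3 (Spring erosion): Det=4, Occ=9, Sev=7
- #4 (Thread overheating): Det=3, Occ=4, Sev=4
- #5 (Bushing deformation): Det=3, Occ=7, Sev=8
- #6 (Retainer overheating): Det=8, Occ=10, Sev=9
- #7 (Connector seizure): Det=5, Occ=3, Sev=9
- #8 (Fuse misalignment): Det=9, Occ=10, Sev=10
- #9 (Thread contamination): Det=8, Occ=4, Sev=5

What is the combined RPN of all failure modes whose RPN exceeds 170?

RPN = Severity × Occurrence × Detection:
  #1: 9 × 4 × 5 = 180
  #2: 2 × 3 × 3 = 18
  #3: 7 × 9 × 4 = 252
  #4: 4 × 4 × 3 = 48
  #5: 8 × 7 × 3 = 168
  #6: 9 × 10 × 8 = 720
  #7: 9 × 3 × 5 = 135
  #8: 10 × 10 × 9 = 900
  #9: 5 × 4 × 8 = 160
RPN > 170: #1 (180), #3 (252), #6 (720), #8 (900).
Sum: 180 + 252 + 720 + 900 = 2052.

2052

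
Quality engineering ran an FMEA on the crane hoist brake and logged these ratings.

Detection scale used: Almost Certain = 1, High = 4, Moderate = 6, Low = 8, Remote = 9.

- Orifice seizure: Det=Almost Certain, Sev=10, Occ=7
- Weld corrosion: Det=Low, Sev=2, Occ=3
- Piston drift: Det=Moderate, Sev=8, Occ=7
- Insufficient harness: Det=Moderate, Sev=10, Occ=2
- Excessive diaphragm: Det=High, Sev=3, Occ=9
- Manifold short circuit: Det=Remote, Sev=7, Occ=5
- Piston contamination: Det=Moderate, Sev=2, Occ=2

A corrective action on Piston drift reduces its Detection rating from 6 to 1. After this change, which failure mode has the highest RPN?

RPN = Severity × Occurrence × Detection:
  Orifice seizure: 10 × 7 × 1 = 70
  Weld corrosion: 2 × 3 × 8 = 48
  Piston drift: 8 × 7 × 6 = 336
  Insufficient harness: 10 × 2 × 6 = 120
  Excessive diaphragm: 3 × 9 × 4 = 108
  Manifold short circuit: 7 × 5 × 9 = 315
  Piston contamination: 2 × 2 × 6 = 24
After action: Piston drift → 8 × 7 × 1 = 56.
Revised RPNs: Manifold short circuit=315, Insufficient harness=120, Excessive diaphragm=108, Orifice seizure=70, Piston drift=56, Weld corrosion=48, Piston contamination=24.
Highest is now Manifold short circuit (315).

Manifold short circuit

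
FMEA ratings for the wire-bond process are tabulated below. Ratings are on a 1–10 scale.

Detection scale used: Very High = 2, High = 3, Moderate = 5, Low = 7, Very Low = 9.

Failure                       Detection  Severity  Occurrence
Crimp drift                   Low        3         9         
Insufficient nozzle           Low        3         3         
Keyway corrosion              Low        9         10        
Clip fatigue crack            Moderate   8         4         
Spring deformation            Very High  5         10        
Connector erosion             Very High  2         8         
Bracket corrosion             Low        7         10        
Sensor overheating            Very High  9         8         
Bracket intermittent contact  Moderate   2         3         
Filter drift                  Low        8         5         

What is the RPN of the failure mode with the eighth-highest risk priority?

RPN = Severity × Occurrence × Detection:
  Crimp drift: 3 × 9 × 7 = 189
  Insufficient nozzle: 3 × 3 × 7 = 63
  Keyway corrosion: 9 × 10 × 7 = 630
  Clip fatigue crack: 8 × 4 × 5 = 160
  Spring deformation: 5 × 10 × 2 = 100
  Connector erosion: 2 × 8 × 2 = 32
  Bracket corrosion: 7 × 10 × 7 = 490
  Sensor overheating: 9 × 8 × 2 = 144
  Bracket intermittent contact: 2 × 3 × 5 = 30
  Filter drift: 8 × 5 × 7 = 280
Sorted descending: 630, 490, 280, 189, 160, 144, 100, 63, 32, 30.
The eighth-highest RPN is 63 (Insufficient nozzle).

63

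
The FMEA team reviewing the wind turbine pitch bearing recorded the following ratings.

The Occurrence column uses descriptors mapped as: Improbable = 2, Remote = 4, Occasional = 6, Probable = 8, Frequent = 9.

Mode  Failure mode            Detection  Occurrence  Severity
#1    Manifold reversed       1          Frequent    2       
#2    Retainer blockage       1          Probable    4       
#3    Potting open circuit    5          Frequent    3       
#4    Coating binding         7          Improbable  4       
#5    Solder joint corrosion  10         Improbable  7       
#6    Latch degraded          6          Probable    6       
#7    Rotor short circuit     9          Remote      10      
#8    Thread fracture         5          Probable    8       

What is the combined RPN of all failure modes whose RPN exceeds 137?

RPN = Severity × Occurrence × Detection:
  #1: 2 × 9 × 1 = 18
  #2: 4 × 8 × 1 = 32
  #3: 3 × 9 × 5 = 135
  #4: 4 × 2 × 7 = 56
  #5: 7 × 2 × 10 = 140
  #6: 6 × 8 × 6 = 288
  #7: 10 × 4 × 9 = 360
  #8: 8 × 8 × 5 = 320
RPN > 137: #5 (140), #6 (288), #7 (360), #8 (320).
Sum: 140 + 288 + 360 + 320 = 1108.

1108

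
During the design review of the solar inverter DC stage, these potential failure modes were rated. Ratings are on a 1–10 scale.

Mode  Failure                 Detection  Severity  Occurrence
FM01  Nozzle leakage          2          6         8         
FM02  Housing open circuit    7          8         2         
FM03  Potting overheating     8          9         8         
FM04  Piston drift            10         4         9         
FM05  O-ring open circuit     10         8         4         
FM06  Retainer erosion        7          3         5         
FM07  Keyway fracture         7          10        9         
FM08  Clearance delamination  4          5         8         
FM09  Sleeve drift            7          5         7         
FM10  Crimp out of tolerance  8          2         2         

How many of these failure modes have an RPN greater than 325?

RPN = Severity × Occurrence × Detection:
  FM01: 6 × 8 × 2 = 96
  FM02: 8 × 2 × 7 = 112
  FM03: 9 × 8 × 8 = 576
  FM04: 4 × 9 × 10 = 360
  FM05: 8 × 4 × 10 = 320
  FM06: 3 × 5 × 7 = 105
  FM07: 10 × 9 × 7 = 630
  FM08: 5 × 8 × 4 = 160
  FM09: 5 × 7 × 7 = 245
  FM10: 2 × 2 × 8 = 32
Modes with RPN > 325: FM03 (576), FM04 (360), FM07 (630) → 3.

3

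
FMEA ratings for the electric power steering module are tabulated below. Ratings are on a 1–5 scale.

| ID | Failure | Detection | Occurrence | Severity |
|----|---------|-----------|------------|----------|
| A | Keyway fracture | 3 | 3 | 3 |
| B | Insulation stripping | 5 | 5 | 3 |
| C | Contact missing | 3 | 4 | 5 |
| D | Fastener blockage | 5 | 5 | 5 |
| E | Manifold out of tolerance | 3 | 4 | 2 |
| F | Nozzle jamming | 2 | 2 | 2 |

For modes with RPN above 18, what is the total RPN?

311

RPN = Severity × Occurrence × Detection:
  A: 3 × 3 × 3 = 27
  B: 3 × 5 × 5 = 75
  C: 5 × 4 × 3 = 60
  D: 5 × 5 × 5 = 125
  E: 2 × 4 × 3 = 24
  F: 2 × 2 × 2 = 8
RPN > 18: A (27), B (75), C (60), D (125), E (24).
Sum: 27 + 75 + 60 + 125 + 24 = 311.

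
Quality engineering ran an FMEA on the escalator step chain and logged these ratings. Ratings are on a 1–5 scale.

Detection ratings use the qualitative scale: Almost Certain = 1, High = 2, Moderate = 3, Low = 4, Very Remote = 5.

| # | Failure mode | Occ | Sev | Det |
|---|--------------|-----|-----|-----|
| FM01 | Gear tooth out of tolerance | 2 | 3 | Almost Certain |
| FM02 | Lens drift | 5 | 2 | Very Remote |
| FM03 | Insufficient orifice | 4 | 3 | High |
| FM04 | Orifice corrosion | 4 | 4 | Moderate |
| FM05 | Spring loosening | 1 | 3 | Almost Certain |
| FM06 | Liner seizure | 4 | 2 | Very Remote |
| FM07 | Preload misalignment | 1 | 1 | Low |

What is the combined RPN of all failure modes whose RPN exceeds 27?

138

RPN = Severity × Occurrence × Detection:
  FM01: 3 × 2 × 1 = 6
  FM02: 2 × 5 × 5 = 50
  FM03: 3 × 4 × 2 = 24
  FM04: 4 × 4 × 3 = 48
  FM05: 3 × 1 × 1 = 3
  FM06: 2 × 4 × 5 = 40
  FM07: 1 × 1 × 4 = 4
RPN > 27: FM02 (50), FM04 (48), FM06 (40).
Sum: 50 + 48 + 40 = 138.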